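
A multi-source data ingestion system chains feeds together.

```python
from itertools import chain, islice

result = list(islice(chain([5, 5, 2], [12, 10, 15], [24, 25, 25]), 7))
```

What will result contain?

Step 1: chain([5, 5, 2], [12, 10, 15], [24, 25, 25]) = [5, 5, 2, 12, 10, 15, 24, 25, 25].
Step 2: islice takes first 7 elements: [5, 5, 2, 12, 10, 15, 24].
Therefore result = [5, 5, 2, 12, 10, 15, 24].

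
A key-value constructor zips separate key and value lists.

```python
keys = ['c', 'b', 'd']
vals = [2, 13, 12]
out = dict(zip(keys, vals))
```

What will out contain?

Step 1: zip pairs keys with values:
  'c' -> 2
  'b' -> 13
  'd' -> 12
Therefore out = {'c': 2, 'b': 13, 'd': 12}.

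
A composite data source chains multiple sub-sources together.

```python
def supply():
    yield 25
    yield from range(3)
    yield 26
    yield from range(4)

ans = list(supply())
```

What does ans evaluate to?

Step 1: Trace yields in order:
  yield 25
  yield 0
  yield 1
  yield 2
  yield 26
  yield 0
  yield 1
  yield 2
  yield 3
Therefore ans = [25, 0, 1, 2, 26, 0, 1, 2, 3].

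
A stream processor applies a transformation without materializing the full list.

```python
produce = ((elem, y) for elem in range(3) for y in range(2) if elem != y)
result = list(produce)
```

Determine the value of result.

Step 1: Nested generator over range(3) x range(2) where elem != y:
  (0, 0): excluded (elem == y)
  (0, 1): included
  (1, 0): included
  (1, 1): excluded (elem == y)
  (2, 0): included
  (2, 1): included
Therefore result = [(0, 1), (1, 0), (2, 0), (2, 1)].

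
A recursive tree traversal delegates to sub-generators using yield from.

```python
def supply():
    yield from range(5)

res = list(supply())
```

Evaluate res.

Step 1: yield from delegates to the iterable, yielding each element.
Step 2: Collected values: [0, 1, 2, 3, 4].
Therefore res = [0, 1, 2, 3, 4].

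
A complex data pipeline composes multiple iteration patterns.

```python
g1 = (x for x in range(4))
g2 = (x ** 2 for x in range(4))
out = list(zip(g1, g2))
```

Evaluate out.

Step 1: g1 produces [0, 1, 2, 3].
Step 2: g2 produces [0, 1, 4, 9].
Step 3: zip pairs them: [(0, 0), (1, 1), (2, 4), (3, 9)].
Therefore out = [(0, 0), (1, 1), (2, 4), (3, 9)].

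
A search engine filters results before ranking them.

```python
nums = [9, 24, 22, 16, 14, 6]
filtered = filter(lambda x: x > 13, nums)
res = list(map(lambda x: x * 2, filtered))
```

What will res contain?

Step 1: Filter nums for elements > 13:
  9: removed
  24: kept
  22: kept
  16: kept
  14: kept
  6: removed
Step 2: Map x * 2 on filtered [24, 22, 16, 14]:
  24 -> 48
  22 -> 44
  16 -> 32
  14 -> 28
Therefore res = [48, 44, 32, 28].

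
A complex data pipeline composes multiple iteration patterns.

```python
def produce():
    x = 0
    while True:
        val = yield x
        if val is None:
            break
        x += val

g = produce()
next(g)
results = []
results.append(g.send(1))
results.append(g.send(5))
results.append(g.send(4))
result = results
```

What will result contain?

Step 1: next(g) -> yield 0.
Step 2: send(1) -> x = 1, yield 1.
Step 3: send(5) -> x = 6, yield 6.
Step 4: send(4) -> x = 10, yield 10.
Therefore result = [1, 6, 10].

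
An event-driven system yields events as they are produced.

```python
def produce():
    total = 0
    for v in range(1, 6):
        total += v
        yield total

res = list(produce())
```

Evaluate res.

Step 1: Generator accumulates running sum:
  v=1: total = 1, yield 1
  v=2: total = 3, yield 3
  v=3: total = 6, yield 6
  v=4: total = 10, yield 10
  v=5: total = 15, yield 15
Therefore res = [1, 3, 6, 10, 15].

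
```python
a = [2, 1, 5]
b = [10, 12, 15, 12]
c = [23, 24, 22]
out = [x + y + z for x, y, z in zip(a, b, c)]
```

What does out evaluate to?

Step 1: zip three lists (truncates to shortest, len=3):
  2 + 10 + 23 = 35
  1 + 12 + 24 = 37
  5 + 15 + 22 = 42
Therefore out = [35, 37, 42].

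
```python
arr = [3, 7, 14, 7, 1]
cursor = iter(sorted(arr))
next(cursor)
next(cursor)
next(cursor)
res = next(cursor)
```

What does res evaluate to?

Step 1: sorted([3, 7, 14, 7, 1]) = [1, 3, 7, 7, 14].
Step 2: Create iterator and skip 3 elements.
Step 3: next() returns 7.
Therefore res = 7.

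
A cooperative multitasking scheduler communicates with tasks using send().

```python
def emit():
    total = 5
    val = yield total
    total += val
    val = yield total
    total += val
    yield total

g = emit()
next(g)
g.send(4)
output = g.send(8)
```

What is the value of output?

Step 1: next() -> yield total=5.
Step 2: send(4) -> val=4, total = 5+4 = 9, yield 9.
Step 3: send(8) -> val=8, total = 9+8 = 17, yield 17.
Therefore output = 17.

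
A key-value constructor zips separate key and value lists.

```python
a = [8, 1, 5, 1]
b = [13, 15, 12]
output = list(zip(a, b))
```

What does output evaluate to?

Step 1: zip stops at shortest (len(a)=4, len(b)=3):
  Index 0: (8, 13)
  Index 1: (1, 15)
  Index 2: (5, 12)
Step 2: Last element of a (1) has no pair, dropped.
Therefore output = [(8, 13), (1, 15), (5, 12)].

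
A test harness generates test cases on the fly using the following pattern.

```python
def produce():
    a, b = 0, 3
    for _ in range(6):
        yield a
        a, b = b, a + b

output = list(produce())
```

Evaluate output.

Step 1: Fibonacci-like sequence starting with a=0, b=3:
  Iteration 1: yield a=0, then a,b = 3,3
  Iteration 2: yield a=3, then a,b = 3,6
  Iteration 3: yield a=3, then a,b = 6,9
  Iteration 4: yield a=6, then a,b = 9,15
  Iteration 5: yield a=9, then a,b = 15,24
  Iteration 6: yield a=15, then a,b = 24,39
Therefore output = [0, 3, 3, 6, 9, 15].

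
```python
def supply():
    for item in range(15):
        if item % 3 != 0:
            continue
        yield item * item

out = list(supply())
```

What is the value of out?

Step 1: Only yield item**2 when item is divisible by 3:
  item=0: 0 % 3 == 0, yield 0**2 = 0
  item=3: 3 % 3 == 0, yield 3**2 = 9
  item=6: 6 % 3 == 0, yield 6**2 = 36
  item=9: 9 % 3 == 0, yield 9**2 = 81
  item=12: 12 % 3 == 0, yield 12**2 = 144
Therefore out = [0, 9, 36, 81, 144].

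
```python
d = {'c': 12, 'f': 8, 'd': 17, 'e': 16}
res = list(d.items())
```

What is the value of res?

Step 1: d.items() returns (key, value) pairs in insertion order.
Therefore res = [('c', 12), ('f', 8), ('d', 17), ('e', 16)].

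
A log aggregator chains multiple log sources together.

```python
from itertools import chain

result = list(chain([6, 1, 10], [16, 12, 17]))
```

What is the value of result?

Step 1: chain() concatenates iterables: [6, 1, 10] + [16, 12, 17].
Therefore result = [6, 1, 10, 16, 12, 17].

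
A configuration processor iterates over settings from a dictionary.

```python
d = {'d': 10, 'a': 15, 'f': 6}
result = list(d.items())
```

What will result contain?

Step 1: d.items() returns (key, value) pairs in insertion order.
Therefore result = [('d', 10), ('a', 15), ('f', 6)].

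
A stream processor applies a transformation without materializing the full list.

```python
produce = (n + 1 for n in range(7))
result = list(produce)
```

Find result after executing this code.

Step 1: For each n in range(7), compute n+1:
  n=0: 0+1 = 1
  n=1: 1+1 = 2
  n=2: 2+1 = 3
  n=3: 3+1 = 4
  n=4: 4+1 = 5
  n=5: 5+1 = 6
  n=6: 6+1 = 7
Therefore result = [1, 2, 3, 4, 5, 6, 7].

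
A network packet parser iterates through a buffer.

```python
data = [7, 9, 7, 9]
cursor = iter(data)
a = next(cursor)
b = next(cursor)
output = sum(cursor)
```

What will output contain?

Step 1: Create iterator over [7, 9, 7, 9].
Step 2: a = next() = 7, b = next() = 9.
Step 3: sum() of remaining [7, 9] = 16.
Therefore output = 16.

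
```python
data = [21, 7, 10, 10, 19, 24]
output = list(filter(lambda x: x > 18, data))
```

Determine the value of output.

Step 1: Filter elements > 18:
  21: kept
  7: removed
  10: removed
  10: removed
  19: kept
  24: kept
Therefore output = [21, 19, 24].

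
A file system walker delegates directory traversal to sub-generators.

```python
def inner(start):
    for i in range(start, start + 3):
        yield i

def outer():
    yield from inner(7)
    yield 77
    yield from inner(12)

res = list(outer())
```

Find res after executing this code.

Step 1: outer() delegates to inner(7):
  yield 7
  yield 8
  yield 9
Step 2: yield 77
Step 3: Delegates to inner(12):
  yield 12
  yield 13
  yield 14
Therefore res = [7, 8, 9, 77, 12, 13, 14].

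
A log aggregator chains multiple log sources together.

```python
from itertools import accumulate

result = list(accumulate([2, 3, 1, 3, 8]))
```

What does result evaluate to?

Step 1: accumulate computes running sums:
  + 2 = 2
  + 3 = 5
  + 1 = 6
  + 3 = 9
  + 8 = 17
Therefore result = [2, 5, 6, 9, 17].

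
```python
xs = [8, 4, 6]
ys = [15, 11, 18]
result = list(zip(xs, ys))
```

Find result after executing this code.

Step 1: zip pairs elements at same index:
  Index 0: (8, 15)
  Index 1: (4, 11)
  Index 2: (6, 18)
Therefore result = [(8, 15), (4, 11), (6, 18)].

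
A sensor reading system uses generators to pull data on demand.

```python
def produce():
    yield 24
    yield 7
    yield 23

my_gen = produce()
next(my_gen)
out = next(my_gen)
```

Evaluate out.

Step 1: produce() creates a generator.
Step 2: next(my_gen) yields 24 (consumed and discarded).
Step 3: next(my_gen) yields 7, assigned to out.
Therefore out = 7.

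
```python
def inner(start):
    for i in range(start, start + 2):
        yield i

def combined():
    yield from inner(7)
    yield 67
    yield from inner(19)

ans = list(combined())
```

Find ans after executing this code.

Step 1: combined() delegates to inner(7):
  yield 7
  yield 8
Step 2: yield 67
Step 3: Delegates to inner(19):
  yield 19
  yield 20
Therefore ans = [7, 8, 67, 19, 20].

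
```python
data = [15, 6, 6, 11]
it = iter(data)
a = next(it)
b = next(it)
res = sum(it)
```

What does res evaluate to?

Step 1: Create iterator over [15, 6, 6, 11].
Step 2: a = next() = 15, b = next() = 6.
Step 3: sum() of remaining [6, 11] = 17.
Therefore res = 17.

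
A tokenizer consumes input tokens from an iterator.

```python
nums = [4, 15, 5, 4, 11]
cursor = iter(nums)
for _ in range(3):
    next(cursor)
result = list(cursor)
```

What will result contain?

Step 1: Create iterator over [4, 15, 5, 4, 11].
Step 2: Advance 3 positions (consuming [4, 15, 5]).
Step 3: list() collects remaining elements: [4, 11].
Therefore result = [4, 11].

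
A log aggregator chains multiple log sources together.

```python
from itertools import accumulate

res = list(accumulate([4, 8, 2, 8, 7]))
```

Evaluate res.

Step 1: accumulate computes running sums:
  + 4 = 4
  + 8 = 12
  + 2 = 14
  + 8 = 22
  + 7 = 29
Therefore res = [4, 12, 14, 22, 29].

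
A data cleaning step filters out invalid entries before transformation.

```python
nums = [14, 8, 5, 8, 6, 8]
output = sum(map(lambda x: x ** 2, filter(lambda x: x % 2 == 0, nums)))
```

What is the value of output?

Step 1: Filter even numbers from [14, 8, 5, 8, 6, 8]: [14, 8, 8, 6, 8]
Step 2: Square each: [196, 64, 64, 36, 64]
Step 3: Sum = 424.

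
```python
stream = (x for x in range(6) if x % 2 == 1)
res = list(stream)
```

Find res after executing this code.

Step 1: Filter range(6) keeping only odd values:
  x=0: even, excluded
  x=1: odd, included
  x=2: even, excluded
  x=3: odd, included
  x=4: even, excluded
  x=5: odd, included
Therefore res = [1, 3, 5].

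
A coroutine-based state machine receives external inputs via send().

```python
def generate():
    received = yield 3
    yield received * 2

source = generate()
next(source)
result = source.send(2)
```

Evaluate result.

Step 1: next(source) advances to first yield, producing 3.
Step 2: send(2) resumes, received = 2.
Step 3: yield received * 2 = 2 * 2 = 4.
Therefore result = 4.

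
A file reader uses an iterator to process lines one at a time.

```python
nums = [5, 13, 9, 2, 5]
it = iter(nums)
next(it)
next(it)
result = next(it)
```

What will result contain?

Step 1: Create iterator over [5, 13, 9, 2, 5].
Step 2: next() consumes 5.
Step 3: next() consumes 13.
Step 4: next() returns 9.
Therefore result = 9.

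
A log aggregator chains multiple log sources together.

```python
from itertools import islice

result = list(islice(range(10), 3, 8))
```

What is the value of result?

Step 1: islice(range(10), 3, 8) takes elements at indices [3, 8).
Step 2: Elements: [3, 4, 5, 6, 7].
Therefore result = [3, 4, 5, 6, 7].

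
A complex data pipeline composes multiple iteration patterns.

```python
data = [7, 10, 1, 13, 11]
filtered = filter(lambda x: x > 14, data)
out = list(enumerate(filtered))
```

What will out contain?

Step 1: Filter [7, 10, 1, 13, 11] for > 14: [].
Step 2: enumerate re-indexes from 0: [].
Therefore out = [].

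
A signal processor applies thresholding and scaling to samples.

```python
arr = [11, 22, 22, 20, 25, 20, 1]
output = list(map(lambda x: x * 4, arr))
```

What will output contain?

Step 1: Apply lambda x: x * 4 to each element:
  11 -> 44
  22 -> 88
  22 -> 88
  20 -> 80
  25 -> 100
  20 -> 80
  1 -> 4
Therefore output = [44, 88, 88, 80, 100, 80, 4].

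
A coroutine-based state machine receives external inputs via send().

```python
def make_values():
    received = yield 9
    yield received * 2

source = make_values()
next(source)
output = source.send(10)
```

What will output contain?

Step 1: next(source) advances to first yield, producing 9.
Step 2: send(10) resumes, received = 10.
Step 3: yield received * 2 = 10 * 2 = 20.
Therefore output = 20.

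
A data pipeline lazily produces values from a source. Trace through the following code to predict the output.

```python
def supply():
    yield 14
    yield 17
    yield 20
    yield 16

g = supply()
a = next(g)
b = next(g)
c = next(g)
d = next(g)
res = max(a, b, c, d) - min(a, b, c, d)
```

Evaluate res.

Step 1: Create generator and consume all values:
  a = next(g) = 14
  b = next(g) = 17
  c = next(g) = 20
  d = next(g) = 16
Step 2: max = 20, min = 14, res = 20 - 14 = 6.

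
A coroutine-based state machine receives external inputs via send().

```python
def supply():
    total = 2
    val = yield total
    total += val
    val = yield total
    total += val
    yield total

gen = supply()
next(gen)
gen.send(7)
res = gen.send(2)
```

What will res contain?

Step 1: next() -> yield total=2.
Step 2: send(7) -> val=7, total = 2+7 = 9, yield 9.
Step 3: send(2) -> val=2, total = 9+2 = 11, yield 11.
Therefore res = 11.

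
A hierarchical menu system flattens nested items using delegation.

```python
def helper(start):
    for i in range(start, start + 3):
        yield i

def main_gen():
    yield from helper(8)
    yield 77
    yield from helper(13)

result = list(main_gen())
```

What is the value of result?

Step 1: main_gen() delegates to helper(8):
  yield 8
  yield 9
  yield 10
Step 2: yield 77
Step 3: Delegates to helper(13):
  yield 13
  yield 14
  yield 15
Therefore result = [8, 9, 10, 77, 13, 14, 15].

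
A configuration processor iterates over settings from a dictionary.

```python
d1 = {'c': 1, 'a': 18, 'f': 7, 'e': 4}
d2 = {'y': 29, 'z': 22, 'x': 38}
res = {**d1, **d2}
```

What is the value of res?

Step 1: Merge d1 and d2 (d2 values override on key conflicts).
Step 2: d1 has keys ['c', 'a', 'f', 'e'], d2 has keys ['y', 'z', 'x'].
Therefore res = {'c': 1, 'a': 18, 'f': 7, 'e': 4, 'y': 29, 'z': 22, 'x': 38}.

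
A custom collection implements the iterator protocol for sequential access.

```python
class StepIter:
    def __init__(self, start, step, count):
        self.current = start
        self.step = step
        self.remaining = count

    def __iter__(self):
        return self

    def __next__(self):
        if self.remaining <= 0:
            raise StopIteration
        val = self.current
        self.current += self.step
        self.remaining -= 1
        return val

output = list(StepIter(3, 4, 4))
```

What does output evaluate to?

Step 1: StepIter starts at 3, increments by 4, for 4 steps:
  Yield 3, then current += 4
  Yield 7, then current += 4
  Yield 11, then current += 4
  Yield 15, then current += 4
Therefore output = [3, 7, 11, 15].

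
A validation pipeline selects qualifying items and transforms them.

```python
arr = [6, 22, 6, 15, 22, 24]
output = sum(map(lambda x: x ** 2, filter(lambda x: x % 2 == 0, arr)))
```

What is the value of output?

Step 1: Filter even numbers from [6, 22, 6, 15, 22, 24]: [6, 22, 6, 22, 24]
Step 2: Square each: [36, 484, 36, 484, 576]
Step 3: Sum = 1616.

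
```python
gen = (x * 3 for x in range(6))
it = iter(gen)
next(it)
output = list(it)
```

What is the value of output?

Step 1: Generator produces [0, 3, 6, 9, 12, 15].
Step 2: next(it) consumes first element (0).
Step 3: list(it) collects remaining: [3, 6, 9, 12, 15].
Therefore output = [3, 6, 9, 12, 15].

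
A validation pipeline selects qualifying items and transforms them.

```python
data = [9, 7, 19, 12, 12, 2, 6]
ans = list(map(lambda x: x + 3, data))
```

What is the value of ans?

Step 1: Apply lambda x: x + 3 to each element:
  9 -> 12
  7 -> 10
  19 -> 22
  12 -> 15
  12 -> 15
  2 -> 5
  6 -> 9
Therefore ans = [12, 10, 22, 15, 15, 5, 9].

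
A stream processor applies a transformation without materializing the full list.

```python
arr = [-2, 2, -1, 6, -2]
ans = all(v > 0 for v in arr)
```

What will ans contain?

Step 1: Check v > 0 for each element in [-2, 2, -1, 6, -2]:
  -2 > 0: False
  2 > 0: True
  -1 > 0: False
  6 > 0: True
  -2 > 0: False
Step 2: all() returns False.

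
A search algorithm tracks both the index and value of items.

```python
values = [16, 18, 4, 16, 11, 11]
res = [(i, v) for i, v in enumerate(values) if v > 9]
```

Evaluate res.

Step 1: Filter enumerate([16, 18, 4, 16, 11, 11]) keeping v > 9:
  (0, 16): 16 > 9, included
  (1, 18): 18 > 9, included
  (2, 4): 4 <= 9, excluded
  (3, 16): 16 > 9, included
  (4, 11): 11 > 9, included
  (5, 11): 11 > 9, included
Therefore res = [(0, 16), (1, 18), (3, 16), (4, 11), (5, 11)].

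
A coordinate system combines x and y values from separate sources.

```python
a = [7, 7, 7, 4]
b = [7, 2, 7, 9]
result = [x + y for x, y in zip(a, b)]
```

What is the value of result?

Step 1: Add corresponding elements:
  7 + 7 = 14
  7 + 2 = 9
  7 + 7 = 14
  4 + 9 = 13
Therefore result = [14, 9, 14, 13].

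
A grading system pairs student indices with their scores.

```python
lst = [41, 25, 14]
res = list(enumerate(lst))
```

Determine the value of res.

Step 1: enumerate pairs each element with its index:
  (0, 41)
  (1, 25)
  (2, 14)
Therefore res = [(0, 41), (1, 25), (2, 14)].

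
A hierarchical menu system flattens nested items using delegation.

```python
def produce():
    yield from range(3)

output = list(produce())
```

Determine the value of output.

Step 1: yield from delegates to the iterable, yielding each element.
Step 2: Collected values: [0, 1, 2].
Therefore output = [0, 1, 2].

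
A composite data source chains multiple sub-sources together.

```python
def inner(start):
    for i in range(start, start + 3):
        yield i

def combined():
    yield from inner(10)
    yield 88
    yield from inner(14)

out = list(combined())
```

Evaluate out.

Step 1: combined() delegates to inner(10):
  yield 10
  yield 11
  yield 12
Step 2: yield 88
Step 3: Delegates to inner(14):
  yield 14
  yield 15
  yield 16
Therefore out = [10, 11, 12, 88, 14, 15, 16].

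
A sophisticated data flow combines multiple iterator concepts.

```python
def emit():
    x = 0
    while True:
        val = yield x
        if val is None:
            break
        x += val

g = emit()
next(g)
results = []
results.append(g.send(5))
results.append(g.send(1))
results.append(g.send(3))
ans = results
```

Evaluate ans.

Step 1: next(g) -> yield 0.
Step 2: send(5) -> x = 5, yield 5.
Step 3: send(1) -> x = 6, yield 6.
Step 4: send(3) -> x = 9, yield 9.
Therefore ans = [5, 6, 9].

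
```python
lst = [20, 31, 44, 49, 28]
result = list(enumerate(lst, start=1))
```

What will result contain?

Step 1: enumerate with start=1:
  (1, 20)
  (2, 31)
  (3, 44)
  (4, 49)
  (5, 28)
Therefore result = [(1, 20), (2, 31), (3, 44), (4, 49), (5, 28)].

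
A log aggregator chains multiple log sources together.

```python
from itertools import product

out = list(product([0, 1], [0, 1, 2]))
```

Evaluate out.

Step 1: product([0, 1], [0, 1, 2]) gives all pairs:
  (0, 0)
  (0, 1)
  (0, 2)
  (1, 0)
  (1, 1)
  (1, 2)
Therefore out = [(0, 0), (0, 1), (0, 2), (1, 0), (1, 1), (1, 2)].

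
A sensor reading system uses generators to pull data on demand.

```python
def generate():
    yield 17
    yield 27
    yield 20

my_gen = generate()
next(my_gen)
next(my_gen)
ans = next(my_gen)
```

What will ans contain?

Step 1: generate() creates a generator.
Step 2: next(my_gen) yields 17 (consumed and discarded).
Step 3: next(my_gen) yields 27 (consumed and discarded).
Step 4: next(my_gen) yields 20, assigned to ans.
Therefore ans = 20.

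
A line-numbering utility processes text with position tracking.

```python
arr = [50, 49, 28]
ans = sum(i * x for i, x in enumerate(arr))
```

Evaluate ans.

Step 1: Compute i * x for each (i, x) in enumerate([50, 49, 28]):
  i=0, x=50: 0*50 = 0
  i=1, x=49: 1*49 = 49
  i=2, x=28: 2*28 = 56
Step 2: sum = 0 + 49 + 56 = 105.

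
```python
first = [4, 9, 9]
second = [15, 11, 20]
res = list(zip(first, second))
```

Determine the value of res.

Step 1: zip pairs elements at same index:
  Index 0: (4, 15)
  Index 1: (9, 11)
  Index 2: (9, 20)
Therefore res = [(4, 15), (9, 11), (9, 20)].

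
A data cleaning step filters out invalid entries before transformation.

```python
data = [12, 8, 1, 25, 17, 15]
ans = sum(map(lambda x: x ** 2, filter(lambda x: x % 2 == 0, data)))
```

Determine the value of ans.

Step 1: Filter even numbers from [12, 8, 1, 25, 17, 15]: [12, 8]
Step 2: Square each: [144, 64]
Step 3: Sum = 208.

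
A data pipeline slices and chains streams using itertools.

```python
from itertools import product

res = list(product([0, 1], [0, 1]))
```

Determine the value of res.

Step 1: product([0, 1], [0, 1]) gives all pairs:
  (0, 0)
  (0, 1)
  (1, 0)
  (1, 1)
Therefore res = [(0, 0), (0, 1), (1, 0), (1, 1)].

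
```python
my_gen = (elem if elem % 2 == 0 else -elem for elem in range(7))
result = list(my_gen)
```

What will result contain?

Step 1: For each elem in range(7), yield elem if even, else -elem:
  elem=0: even, yield 0
  elem=1: odd, yield -1
  elem=2: even, yield 2
  elem=3: odd, yield -3
  elem=4: even, yield 4
  elem=5: odd, yield -5
  elem=6: even, yield 6
Therefore result = [0, -1, 2, -3, 4, -5, 6].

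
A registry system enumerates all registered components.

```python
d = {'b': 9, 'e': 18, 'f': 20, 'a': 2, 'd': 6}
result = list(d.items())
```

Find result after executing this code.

Step 1: d.items() returns (key, value) pairs in insertion order.
Therefore result = [('b', 9), ('e', 18), ('f', 20), ('a', 2), ('d', 6)].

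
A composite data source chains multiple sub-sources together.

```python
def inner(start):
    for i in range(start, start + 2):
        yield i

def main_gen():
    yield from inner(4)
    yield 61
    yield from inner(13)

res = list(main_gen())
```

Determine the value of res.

Step 1: main_gen() delegates to inner(4):
  yield 4
  yield 5
Step 2: yield 61
Step 3: Delegates to inner(13):
  yield 13
  yield 14
Therefore res = [4, 5, 61, 13, 14].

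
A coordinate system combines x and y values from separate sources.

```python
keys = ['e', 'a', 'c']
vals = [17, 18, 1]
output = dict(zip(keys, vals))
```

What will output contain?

Step 1: zip pairs keys with values:
  'e' -> 17
  'a' -> 18
  'c' -> 1
Therefore output = {'e': 17, 'a': 18, 'c': 1}.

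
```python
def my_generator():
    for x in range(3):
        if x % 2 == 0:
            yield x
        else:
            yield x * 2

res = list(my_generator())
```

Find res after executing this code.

Step 1: For each x in range(3), yield x if even, else x*2:
  x=0 (even): yield 0
  x=1 (odd): yield 1*2 = 2
  x=2 (even): yield 2
Therefore res = [0, 2, 2].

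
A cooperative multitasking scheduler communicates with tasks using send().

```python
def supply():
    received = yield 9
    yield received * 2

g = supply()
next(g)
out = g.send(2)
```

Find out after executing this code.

Step 1: next(g) advances to first yield, producing 9.
Step 2: send(2) resumes, received = 2.
Step 3: yield received * 2 = 2 * 2 = 4.
Therefore out = 4.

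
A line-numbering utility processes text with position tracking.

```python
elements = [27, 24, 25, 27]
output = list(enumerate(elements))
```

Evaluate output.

Step 1: enumerate pairs each element with its index:
  (0, 27)
  (1, 24)
  (2, 25)
  (3, 27)
Therefore output = [(0, 27), (1, 24), (2, 25), (3, 27)].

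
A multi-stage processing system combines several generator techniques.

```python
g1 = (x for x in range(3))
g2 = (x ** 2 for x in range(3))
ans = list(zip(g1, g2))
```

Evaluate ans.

Step 1: g1 produces [0, 1, 2].
Step 2: g2 produces [0, 1, 4].
Step 3: zip pairs them: [(0, 0), (1, 1), (2, 4)].
Therefore ans = [(0, 0), (1, 1), (2, 4)].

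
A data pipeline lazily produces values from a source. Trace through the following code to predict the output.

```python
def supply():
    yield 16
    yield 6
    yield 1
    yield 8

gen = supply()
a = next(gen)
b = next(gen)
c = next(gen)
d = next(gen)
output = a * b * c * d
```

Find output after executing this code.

Step 1: Create generator and consume all values:
  a = next(gen) = 16
  b = next(gen) = 6
  c = next(gen) = 1
  d = next(gen) = 8
Step 2: output = 16 * 6 * 1 * 8 = 768.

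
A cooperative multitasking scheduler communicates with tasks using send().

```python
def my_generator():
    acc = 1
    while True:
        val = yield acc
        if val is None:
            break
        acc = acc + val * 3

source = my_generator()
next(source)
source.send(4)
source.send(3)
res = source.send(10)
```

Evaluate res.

Step 1: next() -> yield acc=1.
Step 2: send(4) -> val=4, acc = 1 + 4*3 = 13, yield 13.
Step 3: send(3) -> val=3, acc = 13 + 3*3 = 22, yield 22.
Step 4: send(10) -> val=10, acc = 22 + 10*3 = 52, yield 52.
Therefore res = 52.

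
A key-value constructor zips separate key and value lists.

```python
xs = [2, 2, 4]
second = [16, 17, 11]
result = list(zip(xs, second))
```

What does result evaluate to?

Step 1: zip pairs elements at same index:
  Index 0: (2, 16)
  Index 1: (2, 17)
  Index 2: (4, 11)
Therefore result = [(2, 16), (2, 17), (4, 11)].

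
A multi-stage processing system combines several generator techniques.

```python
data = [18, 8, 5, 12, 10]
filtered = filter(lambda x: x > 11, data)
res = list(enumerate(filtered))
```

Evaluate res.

Step 1: Filter [18, 8, 5, 12, 10] for > 11: [18, 12].
Step 2: enumerate re-indexes from 0: [(0, 18), (1, 12)].
Therefore res = [(0, 18), (1, 12)].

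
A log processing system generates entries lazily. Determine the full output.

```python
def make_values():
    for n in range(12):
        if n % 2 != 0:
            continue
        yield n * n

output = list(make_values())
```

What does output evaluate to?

Step 1: Only yield n**2 when n is divisible by 2:
  n=0: 0 % 2 == 0, yield 0**2 = 0
  n=2: 2 % 2 == 0, yield 2**2 = 4
  n=4: 4 % 2 == 0, yield 4**2 = 16
  n=6: 6 % 2 == 0, yield 6**2 = 36
  n=8: 8 % 2 == 0, yield 8**2 = 64
  n=10: 10 % 2 == 0, yield 10**2 = 100
Therefore output = [0, 4, 16, 36, 64, 100].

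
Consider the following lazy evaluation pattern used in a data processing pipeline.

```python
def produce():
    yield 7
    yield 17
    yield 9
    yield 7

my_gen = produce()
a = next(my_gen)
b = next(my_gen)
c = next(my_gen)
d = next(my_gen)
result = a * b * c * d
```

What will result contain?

Step 1: Create generator and consume all values:
  a = next(my_gen) = 7
  b = next(my_gen) = 17
  c = next(my_gen) = 9
  d = next(my_gen) = 7
Step 2: result = 7 * 17 * 9 * 7 = 7497.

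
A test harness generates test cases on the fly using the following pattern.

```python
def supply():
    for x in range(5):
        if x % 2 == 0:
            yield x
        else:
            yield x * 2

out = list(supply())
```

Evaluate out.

Step 1: For each x in range(5), yield x if even, else x*2:
  x=0 (even): yield 0
  x=1 (odd): yield 1*2 = 2
  x=2 (even): yield 2
  x=3 (odd): yield 3*2 = 6
  x=4 (even): yield 4
Therefore out = [0, 2, 2, 6, 4].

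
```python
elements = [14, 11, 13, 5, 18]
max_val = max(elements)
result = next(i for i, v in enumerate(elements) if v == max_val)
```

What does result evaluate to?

Step 1: max([14, 11, 13, 5, 18]) = 18.
Step 2: Find first index where value == 18:
  Index 0: 14 != 18
  Index 1: 11 != 18
  Index 2: 13 != 18
  Index 3: 5 != 18
  Index 4: 18 == 18, found!
Therefore result = 4.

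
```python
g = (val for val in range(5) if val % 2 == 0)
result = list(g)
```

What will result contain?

Step 1: Filter range(5) keeping only even values:
  val=0: even, included
  val=1: odd, excluded
  val=2: even, included
  val=3: odd, excluded
  val=4: even, included
Therefore result = [0, 2, 4].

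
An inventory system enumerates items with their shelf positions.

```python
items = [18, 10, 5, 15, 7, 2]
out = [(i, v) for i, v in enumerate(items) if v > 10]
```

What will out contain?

Step 1: Filter enumerate([18, 10, 5, 15, 7, 2]) keeping v > 10:
  (0, 18): 18 > 10, included
  (1, 10): 10 <= 10, excluded
  (2, 5): 5 <= 10, excluded
  (3, 15): 15 > 10, included
  (4, 7): 7 <= 10, excluded
  (5, 2): 2 <= 10, excluded
Therefore out = [(0, 18), (3, 15)].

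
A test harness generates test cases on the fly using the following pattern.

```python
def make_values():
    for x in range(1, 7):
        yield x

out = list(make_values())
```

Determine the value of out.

Step 1: The generator yields each value from range(1, 7).
Step 2: list() consumes all yields: [1, 2, 3, 4, 5, 6].
Therefore out = [1, 2, 3, 4, 5, 6].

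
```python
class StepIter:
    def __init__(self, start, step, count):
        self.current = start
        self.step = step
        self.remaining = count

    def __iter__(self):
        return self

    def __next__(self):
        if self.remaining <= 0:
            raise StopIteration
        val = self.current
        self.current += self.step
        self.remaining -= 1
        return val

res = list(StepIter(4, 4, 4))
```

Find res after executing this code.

Step 1: StepIter starts at 4, increments by 4, for 4 steps:
  Yield 4, then current += 4
  Yield 8, then current += 4
  Yield 12, then current += 4
  Yield 16, then current += 4
Therefore res = [4, 8, 12, 16].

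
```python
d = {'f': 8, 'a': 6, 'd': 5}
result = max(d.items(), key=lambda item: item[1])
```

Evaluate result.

Step 1: Find item with maximum value:
  ('f', 8)
  ('a', 6)
  ('d', 5)
Step 2: Maximum value is 8 at key 'f'.
Therefore result = ('f', 8).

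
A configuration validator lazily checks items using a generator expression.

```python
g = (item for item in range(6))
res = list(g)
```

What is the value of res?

Step 1: Generator expression iterates range(6): [0, 1, 2, 3, 4, 5].
Step 2: list() collects all values.
Therefore res = [0, 1, 2, 3, 4, 5].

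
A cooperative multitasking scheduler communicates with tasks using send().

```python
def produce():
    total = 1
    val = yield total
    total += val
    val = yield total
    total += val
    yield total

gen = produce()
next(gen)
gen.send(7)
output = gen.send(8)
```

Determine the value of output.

Step 1: next() -> yield total=1.
Step 2: send(7) -> val=7, total = 1+7 = 8, yield 8.
Step 3: send(8) -> val=8, total = 8+8 = 16, yield 16.
Therefore output = 16.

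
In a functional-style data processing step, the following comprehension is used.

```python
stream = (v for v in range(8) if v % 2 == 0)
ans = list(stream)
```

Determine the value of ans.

Step 1: Filter range(8) keeping only even values:
  v=0: even, included
  v=1: odd, excluded
  v=2: even, included
  v=3: odd, excluded
  v=4: even, included
  v=5: odd, excluded
  v=6: even, included
  v=7: odd, excluded
Therefore ans = [0, 2, 4, 6].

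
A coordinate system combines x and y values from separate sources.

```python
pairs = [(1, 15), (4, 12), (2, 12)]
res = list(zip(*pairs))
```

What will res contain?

Step 1: zip(*pairs) transposes: unzips [(1, 15), (4, 12), (2, 12)] into separate sequences.
Step 2: First elements: (1, 4, 2), second elements: (15, 12, 12).
Therefore res = [(1, 4, 2), (15, 12, 12)].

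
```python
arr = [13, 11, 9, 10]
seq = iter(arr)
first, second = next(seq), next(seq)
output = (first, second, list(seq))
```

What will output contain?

Step 1: Create iterator over [13, 11, 9, 10].
Step 2: first = 13, second = 11.
Step 3: Remaining elements: [9, 10].
Therefore output = (13, 11, [9, 10]).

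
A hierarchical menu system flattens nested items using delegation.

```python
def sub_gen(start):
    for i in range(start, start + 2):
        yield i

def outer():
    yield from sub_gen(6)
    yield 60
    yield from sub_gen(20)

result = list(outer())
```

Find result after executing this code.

Step 1: outer() delegates to sub_gen(6):
  yield 6
  yield 7
Step 2: yield 60
Step 3: Delegates to sub_gen(20):
  yield 20
  yield 21
Therefore result = [6, 7, 60, 20, 21].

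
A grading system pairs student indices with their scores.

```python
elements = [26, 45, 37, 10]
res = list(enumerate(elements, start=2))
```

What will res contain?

Step 1: enumerate with start=2:
  (2, 26)
  (3, 45)
  (4, 37)
  (5, 10)
Therefore res = [(2, 26), (3, 45), (4, 37), (5, 10)].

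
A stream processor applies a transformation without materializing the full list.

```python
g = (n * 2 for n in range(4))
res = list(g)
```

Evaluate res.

Step 1: For each n in range(4), compute n*2:
  n=0: 0*2 = 0
  n=1: 1*2 = 2
  n=2: 2*2 = 4
  n=3: 3*2 = 6
Therefore res = [0, 2, 4, 6].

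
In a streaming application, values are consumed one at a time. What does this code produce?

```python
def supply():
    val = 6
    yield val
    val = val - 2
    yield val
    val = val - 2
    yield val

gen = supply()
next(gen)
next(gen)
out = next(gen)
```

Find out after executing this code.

Step 1: Trace through generator execution:
  Yield 1: val starts at 6, yield 6
  Yield 2: val = 6 - 2 = 4, yield 4
  Yield 3: val = 4 - 2 = 2, yield 2
Step 2: First next() gets 6, second next() gets the second value, third next() yields 2.
Therefore out = 2.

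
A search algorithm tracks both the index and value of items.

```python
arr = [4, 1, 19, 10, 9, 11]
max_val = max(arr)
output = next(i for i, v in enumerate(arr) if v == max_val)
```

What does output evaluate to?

Step 1: max([4, 1, 19, 10, 9, 11]) = 19.
Step 2: Find first index where value == 19:
  Index 0: 4 != 19
  Index 1: 1 != 19
  Index 2: 19 == 19, found!
Therefore output = 2.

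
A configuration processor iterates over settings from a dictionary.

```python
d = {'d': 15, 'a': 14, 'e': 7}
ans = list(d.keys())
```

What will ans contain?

Step 1: d.keys() returns the dictionary keys in insertion order.
Therefore ans = ['d', 'a', 'e'].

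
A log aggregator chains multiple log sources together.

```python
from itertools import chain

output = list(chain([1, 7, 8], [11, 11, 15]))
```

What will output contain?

Step 1: chain() concatenates iterables: [1, 7, 8] + [11, 11, 15].
Therefore output = [1, 7, 8, 11, 11, 15].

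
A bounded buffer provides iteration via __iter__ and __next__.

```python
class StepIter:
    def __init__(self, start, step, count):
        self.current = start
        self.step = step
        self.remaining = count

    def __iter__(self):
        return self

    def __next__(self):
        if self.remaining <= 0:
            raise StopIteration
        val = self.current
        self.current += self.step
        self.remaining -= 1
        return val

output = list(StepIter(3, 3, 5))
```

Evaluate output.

Step 1: StepIter starts at 3, increments by 3, for 5 steps:
  Yield 3, then current += 3
  Yield 6, then current += 3
  Yield 9, then current += 3
  Yield 12, then current += 3
  Yield 15, then current += 3
Therefore output = [3, 6, 9, 12, 15].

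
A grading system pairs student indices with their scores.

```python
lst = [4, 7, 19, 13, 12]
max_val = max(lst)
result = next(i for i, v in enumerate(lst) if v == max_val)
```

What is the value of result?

Step 1: max([4, 7, 19, 13, 12]) = 19.
Step 2: Find first index where value == 19:
  Index 0: 4 != 19
  Index 1: 7 != 19
  Index 2: 19 == 19, found!
Therefore result = 2.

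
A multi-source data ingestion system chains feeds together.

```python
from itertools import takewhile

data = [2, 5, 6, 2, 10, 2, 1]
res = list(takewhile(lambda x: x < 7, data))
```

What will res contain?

Step 1: takewhile stops at first element >= 7:
  2 < 7: take
  5 < 7: take
  6 < 7: take
  2 < 7: take
  10 >= 7: stop
Therefore res = [2, 5, 6, 2].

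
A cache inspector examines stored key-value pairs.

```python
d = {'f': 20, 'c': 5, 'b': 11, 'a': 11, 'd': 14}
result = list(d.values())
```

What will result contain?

Step 1: d.values() returns the dictionary values in insertion order.
Therefore result = [20, 5, 11, 11, 14].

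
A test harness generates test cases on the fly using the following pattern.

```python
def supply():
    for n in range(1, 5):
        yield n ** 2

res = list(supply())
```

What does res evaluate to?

Step 1: For each n in range(1, 5), yield n**2:
  n=1: yield 1**2 = 1
  n=2: yield 2**2 = 4
  n=3: yield 3**2 = 9
  n=4: yield 4**2 = 16
Therefore res = [1, 4, 9, 16].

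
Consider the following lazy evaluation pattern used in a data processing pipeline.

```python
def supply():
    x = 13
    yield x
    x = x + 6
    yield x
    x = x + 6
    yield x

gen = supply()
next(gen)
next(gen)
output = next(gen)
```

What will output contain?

Step 1: Trace through generator execution:
  Yield 1: x starts at 13, yield 13
  Yield 2: x = 13 + 6 = 19, yield 19
  Yield 3: x = 19 + 6 = 25, yield 25
Step 2: First next() gets 13, second next() gets the second value, third next() yields 25.
Therefore output = 25.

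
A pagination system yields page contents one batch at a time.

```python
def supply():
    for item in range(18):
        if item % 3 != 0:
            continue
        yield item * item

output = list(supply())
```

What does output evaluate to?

Step 1: Only yield item**2 when item is divisible by 3:
  item=0: 0 % 3 == 0, yield 0**2 = 0
  item=3: 3 % 3 == 0, yield 3**2 = 9
  item=6: 6 % 3 == 0, yield 6**2 = 36
  item=9: 9 % 3 == 0, yield 9**2 = 81
  item=12: 12 % 3 == 0, yield 12**2 = 144
  item=15: 15 % 3 == 0, yield 15**2 = 225
Therefore output = [0, 9, 36, 81, 144, 225].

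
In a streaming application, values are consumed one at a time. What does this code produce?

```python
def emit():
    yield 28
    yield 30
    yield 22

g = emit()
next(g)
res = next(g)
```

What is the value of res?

Step 1: emit() creates a generator.
Step 2: next(g) yields 28 (consumed and discarded).
Step 3: next(g) yields 30, assigned to res.
Therefore res = 30.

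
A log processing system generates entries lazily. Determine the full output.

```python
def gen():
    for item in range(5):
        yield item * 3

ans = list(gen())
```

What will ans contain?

Step 1: For each item in range(5), yield item * 3:
  item=0: yield 0 * 3 = 0
  item=1: yield 1 * 3 = 3
  item=2: yield 2 * 3 = 6
  item=3: yield 3 * 3 = 9
  item=4: yield 4 * 3 = 12
Therefore ans = [0, 3, 6, 9, 12].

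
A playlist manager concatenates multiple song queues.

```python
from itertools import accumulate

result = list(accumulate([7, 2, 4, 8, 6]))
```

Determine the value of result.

Step 1: accumulate computes running sums:
  + 7 = 7
  + 2 = 9
  + 4 = 13
  + 8 = 21
  + 6 = 27
Therefore result = [7, 9, 13, 21, 27].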